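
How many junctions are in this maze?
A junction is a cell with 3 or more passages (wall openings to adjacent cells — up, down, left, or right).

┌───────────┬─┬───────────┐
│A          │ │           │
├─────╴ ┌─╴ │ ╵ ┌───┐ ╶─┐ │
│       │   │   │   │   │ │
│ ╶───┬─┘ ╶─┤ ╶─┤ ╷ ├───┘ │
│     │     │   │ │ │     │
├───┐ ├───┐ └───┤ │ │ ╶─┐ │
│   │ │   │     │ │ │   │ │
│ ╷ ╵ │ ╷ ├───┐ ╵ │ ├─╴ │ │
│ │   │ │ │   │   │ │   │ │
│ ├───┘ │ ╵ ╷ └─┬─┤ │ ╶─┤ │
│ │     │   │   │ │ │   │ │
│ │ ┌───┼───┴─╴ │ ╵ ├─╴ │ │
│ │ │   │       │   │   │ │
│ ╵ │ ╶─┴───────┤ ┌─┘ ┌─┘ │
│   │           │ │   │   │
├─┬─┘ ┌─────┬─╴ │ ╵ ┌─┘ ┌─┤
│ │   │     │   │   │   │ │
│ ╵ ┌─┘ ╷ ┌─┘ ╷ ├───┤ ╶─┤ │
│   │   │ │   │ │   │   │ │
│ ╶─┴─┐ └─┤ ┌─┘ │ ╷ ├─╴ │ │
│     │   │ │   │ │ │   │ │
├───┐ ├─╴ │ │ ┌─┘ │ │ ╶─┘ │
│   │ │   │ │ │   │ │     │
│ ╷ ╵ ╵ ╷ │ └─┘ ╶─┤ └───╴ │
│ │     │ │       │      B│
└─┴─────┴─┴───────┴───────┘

Checking each cell for number of passages:

Junctions found (3+ passages):
  (0, 3): 3 passages
  (0, 10): 3 passages
  (1, 6): 3 passages
  (2, 4): 3 passages
  (2, 12): 3 passages
  (6, 8): 3 passages
  (7, 2): 3 passages
  (8, 4): 3 passages
  (8, 7): 3 passages
  (9, 0): 3 passages
  (9, 3): 3 passages
  (11, 4): 3 passages
  (11, 12): 3 passages
  (12, 2): 3 passages
  (12, 7): 3 passages
Total junctions: 15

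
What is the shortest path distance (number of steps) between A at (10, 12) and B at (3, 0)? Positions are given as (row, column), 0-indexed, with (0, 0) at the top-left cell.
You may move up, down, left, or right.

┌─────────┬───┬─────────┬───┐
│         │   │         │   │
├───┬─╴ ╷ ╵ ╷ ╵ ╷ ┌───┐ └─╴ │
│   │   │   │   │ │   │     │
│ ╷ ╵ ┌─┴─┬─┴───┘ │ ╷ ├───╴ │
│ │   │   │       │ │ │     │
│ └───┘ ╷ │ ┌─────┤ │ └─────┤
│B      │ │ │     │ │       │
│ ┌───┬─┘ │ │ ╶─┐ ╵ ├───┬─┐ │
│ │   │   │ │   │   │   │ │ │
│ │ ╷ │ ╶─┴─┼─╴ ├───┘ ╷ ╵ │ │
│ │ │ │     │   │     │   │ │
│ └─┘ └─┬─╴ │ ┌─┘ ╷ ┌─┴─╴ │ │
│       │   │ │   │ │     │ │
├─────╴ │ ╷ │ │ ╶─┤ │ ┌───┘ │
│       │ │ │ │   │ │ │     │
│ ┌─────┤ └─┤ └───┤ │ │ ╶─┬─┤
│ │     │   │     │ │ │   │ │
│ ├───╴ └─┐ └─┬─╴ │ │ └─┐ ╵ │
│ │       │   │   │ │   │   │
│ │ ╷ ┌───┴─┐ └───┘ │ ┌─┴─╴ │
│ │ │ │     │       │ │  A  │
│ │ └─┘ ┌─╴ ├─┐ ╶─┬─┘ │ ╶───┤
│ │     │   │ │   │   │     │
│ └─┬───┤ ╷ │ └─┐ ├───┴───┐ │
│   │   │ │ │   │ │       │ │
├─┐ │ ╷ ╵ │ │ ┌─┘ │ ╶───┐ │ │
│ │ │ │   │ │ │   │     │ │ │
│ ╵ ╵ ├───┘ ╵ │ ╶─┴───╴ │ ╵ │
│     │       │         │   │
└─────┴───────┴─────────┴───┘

Finding path from (10, 12) to (3, 0):
Path: (10,12) → (10,11) → (11,11) → (11,12) → (11,13) → (12,13) → (13,13) → (14,13) → (14,12) → (13,12) → (12,12) → (12,11) → (12,10) → (12,9) → (13,9) → (13,10) → (13,11) → (14,11) → (14,10) → (14,9) → (14,8) → (14,7) → (13,7) → (13,8) → (12,8) → (11,8) → (11,7) → (10,7) → (10,6) → (9,6) → (9,5) → (8,5) → (8,4) → (7,4) → (6,4) → (6,5) → (5,5) → (5,4) → (5,3) → (4,3) → (4,4) → (3,4) → (2,4) → (2,3) → (3,3) → (3,2) → (3,1) → (3,0)
Distance: 47 steps

Solution:

┌─────────┬───┬─────────┬───┐
│         │   │         │   │
├───┬─╴ ╷ ╵ ╷ ╵ ╷ ┌───┐ └─╴ │
│   │   │   │   │ │   │     │
│ ╷ ╵ ┌─┴─┬─┴───┘ │ ╷ ├───╴ │
│ │   │↓ ↰│       │ │ │     │
│ └───┘ ╷ │ ┌─────┤ │ └─────┤
│B ← ← ↲│↑│ │     │ │       │
│ ┌───┬─┘ │ │ ╶─┐ ╵ ├───┬─┐ │
│ │   │↱ ↑│ │   │   │   │ │ │
│ │ ╷ │ ╶─┴─┼─╴ ├───┘ ╷ ╵ │ │
│ │ │ │↑ ← ↰│   │     │   │ │
│ └─┘ └─┬─╴ │ ┌─┘ ╷ ┌─┴─╴ │ │
│       │↱ ↑│ │   │ │     │ │
├─────╴ │ ╷ │ │ ╶─┤ │ ┌───┘ │
│       │↑│ │ │   │ │ │     │
│ ┌─────┤ └─┤ └───┤ │ │ ╶─┬─┤
│ │     │↑ ↰│     │ │ │   │ │
│ ├───╴ └─┐ └─┬─╴ │ │ └─┐ ╵ │
│ │       │↑ ↰│   │ │   │   │
│ │ ╷ ┌───┴─┐ └───┘ │ ┌─┴─╴ │
│ │ │ │     │↑ ↰    │ │↓ A  │
│ │ └─┘ ┌─╴ ├─┐ ╶─┬─┘ │ ╶───┤
│ │     │   │ │↑ ↰│   │↳ → ↓│
│ └─┬───┤ ╷ │ └─┐ ├───┴───┐ │
│   │   │ │ │   │↑│↓ ← ← ↰│↓│
├─┐ │ ╷ ╵ │ │ ┌─┘ │ ╶───┐ │ │
│ │ │ │   │ │ │↱ ↑│↳ → ↓│↑│↓│
│ ╵ ╵ ├───┘ ╵ │ ╶─┴───╴ │ ╵ │
│     │       │↑ ← ← ← ↲│↑ ↲│
└─────┴───────┴─────────┴───┘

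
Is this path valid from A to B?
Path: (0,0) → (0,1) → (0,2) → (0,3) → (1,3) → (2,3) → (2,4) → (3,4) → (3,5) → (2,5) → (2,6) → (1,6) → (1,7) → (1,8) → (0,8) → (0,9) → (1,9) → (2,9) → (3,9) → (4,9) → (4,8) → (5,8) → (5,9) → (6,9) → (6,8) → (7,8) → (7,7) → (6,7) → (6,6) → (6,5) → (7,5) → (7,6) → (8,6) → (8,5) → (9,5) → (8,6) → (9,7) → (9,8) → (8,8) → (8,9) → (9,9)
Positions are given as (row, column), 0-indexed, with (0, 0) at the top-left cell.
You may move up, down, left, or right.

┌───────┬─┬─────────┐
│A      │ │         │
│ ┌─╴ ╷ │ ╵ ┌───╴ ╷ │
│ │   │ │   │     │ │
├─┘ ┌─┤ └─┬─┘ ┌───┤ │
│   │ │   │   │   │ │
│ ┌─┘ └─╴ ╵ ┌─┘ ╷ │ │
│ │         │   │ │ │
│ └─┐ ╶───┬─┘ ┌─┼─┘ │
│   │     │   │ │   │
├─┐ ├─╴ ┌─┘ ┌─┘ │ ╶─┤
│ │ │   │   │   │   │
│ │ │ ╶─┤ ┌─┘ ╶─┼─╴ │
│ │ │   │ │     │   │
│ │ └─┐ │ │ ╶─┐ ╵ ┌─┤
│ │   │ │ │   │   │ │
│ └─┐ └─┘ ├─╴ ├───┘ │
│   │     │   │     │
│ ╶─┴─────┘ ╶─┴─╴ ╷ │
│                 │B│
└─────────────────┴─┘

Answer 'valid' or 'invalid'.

Checking path validity:
Result: Invalid move at step 35: cannot move from (9, 5) to (8, 6).

invalid

Correct solution:

┌───────┬─┬─────────┐
│A → → ↓│ │      ↱ ↓│
│ ┌─╴ ╷ │ ╵ ┌───╴ ╷ │
│ │   │↓│   │↱ → ↑│↓│
├─┘ ┌─┤ └─┬─┘ ┌───┤ │
│   │ │↳ ↓│↱ ↑│   │↓│
│ ┌─┘ └─╴ ╵ ┌─┘ ╷ │ │
│ │      ↳ ↑│   │ │↓│
│ └─┐ ╶───┬─┘ ┌─┼─┘ │
│   │     │   │ │↓ ↲│
├─┐ ├─╴ ┌─┘ ┌─┘ │ ╶─┤
│ │ │   │   │   │↳ ↓│
│ │ │ ╶─┤ ┌─┘ ╶─┼─╴ │
│ │ │   │ │↓ ← ↰│↓ ↲│
│ │ └─┐ │ │ ╶─┐ ╵ ┌─┤
│ │   │ │ │↳ ↓│↑ ↲│ │
│ └─┐ └─┘ ├─╴ ├───┘ │
│   │     │↓ ↲│  ↱ ↓│
│ ╶─┴─────┘ ╶─┴─╴ ╷ │
│          ↳ → → ↑│B│
└─────────────────┴─┘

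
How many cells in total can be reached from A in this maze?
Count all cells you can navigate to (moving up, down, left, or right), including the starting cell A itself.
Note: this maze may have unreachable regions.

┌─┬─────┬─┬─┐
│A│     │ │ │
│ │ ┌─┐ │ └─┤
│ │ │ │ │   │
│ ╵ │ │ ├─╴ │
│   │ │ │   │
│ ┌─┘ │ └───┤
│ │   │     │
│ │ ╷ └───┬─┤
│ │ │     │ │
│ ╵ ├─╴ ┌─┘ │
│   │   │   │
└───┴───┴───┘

Using BFS/flood-fill to find all reachable cells from A:
Maze size: 6 × 6 = 36 total cells
9 cell(s) are walled off and cannot be reached from A.
Reachable cells: 27

Reachable region (· marks reachable cells):

┌─┬─────┬─┬─┐
│A│· · ·│ │ │
│ │ ┌─┐ │ └─┤
│·│·│·│·│   │
│ ╵ │ │ ├─╴ │
│· ·│·│·│   │
│ ┌─┘ │ └───┤
│·│· ·│· · ·│
│ │ ╷ └───┬─┤
│·│·│· · ·│ │
│ ╵ ├─╴ ┌─┘ │
│· ·│· ·│   │
└───┴───┴───┘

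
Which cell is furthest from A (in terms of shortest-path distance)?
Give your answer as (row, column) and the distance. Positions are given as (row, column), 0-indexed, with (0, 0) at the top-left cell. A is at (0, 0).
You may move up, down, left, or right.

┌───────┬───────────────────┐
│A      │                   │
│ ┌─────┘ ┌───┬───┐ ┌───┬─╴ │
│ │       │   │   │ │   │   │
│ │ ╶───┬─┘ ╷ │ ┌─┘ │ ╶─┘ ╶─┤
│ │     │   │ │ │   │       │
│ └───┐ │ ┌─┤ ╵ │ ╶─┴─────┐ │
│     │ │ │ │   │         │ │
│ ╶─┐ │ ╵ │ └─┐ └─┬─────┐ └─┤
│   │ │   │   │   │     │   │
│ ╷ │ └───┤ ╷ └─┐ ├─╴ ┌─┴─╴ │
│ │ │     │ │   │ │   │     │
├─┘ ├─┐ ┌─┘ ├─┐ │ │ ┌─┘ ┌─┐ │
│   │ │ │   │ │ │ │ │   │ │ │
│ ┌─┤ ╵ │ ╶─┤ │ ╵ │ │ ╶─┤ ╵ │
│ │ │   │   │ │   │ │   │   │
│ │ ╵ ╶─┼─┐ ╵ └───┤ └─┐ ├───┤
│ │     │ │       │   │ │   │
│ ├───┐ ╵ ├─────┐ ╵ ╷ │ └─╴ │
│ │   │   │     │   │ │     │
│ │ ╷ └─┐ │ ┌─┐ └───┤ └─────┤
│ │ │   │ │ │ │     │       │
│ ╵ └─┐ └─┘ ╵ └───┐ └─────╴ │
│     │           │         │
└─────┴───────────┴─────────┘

Computing BFS distances from A to all cells:
Furthest cell: (8, 12)
Distance: 110 steps

Path from A to the furthest cell:

┌───────┬───────────────────┐
│A      │↱ → → → → ↓        │
│ ┌─────┘ ┌───┬───┐ ┌───┬─╴ │
│↓│↱ → → ↑│↓ ↰│   │↓│   │   │
│ │ ╶───┬─┘ ╷ │ ┌─┘ │ ╶─┘ ╶─┤
│↓│↑ ← ↰│↓ ↲│↑│ │↓ ↲│       │
│ └───┐ │ ┌─┤ ╵ │ ╶─┴─────┐ │
│↓    │↑│↓│ │↑ ↰│↳ → → → ↓│ │
│ ╶─┐ │ ╵ │ └─┐ └─┬─────┐ └─┤
│↳ ↓│ │↑ ↲│↱ ↓│↑ ↰│     │↳ ↓│
│ ╷ │ └───┤ ╷ └─┐ ├─╴ ┌─┴─╴ │
│ │↓│     │↑│↳ ↓│↑│   │↓ ← ↲│
├─┘ ├─┐ ┌─┘ ├─┐ │ │ ┌─┘ ┌─┐ │
│↓ ↲│ │ │↱ ↑│ │↓│↑│ │↓ ↲│ │ │
│ ┌─┤ ╵ │ ╶─┤ │ ╵ │ │ ╶─┤ ╵ │
│↓│ │   │↑ ↰│ │↳ ↑│ │↳ ↓│   │
│ │ ╵ ╶─┼─┐ ╵ └───┤ └─┐ ├───┤
│↓│     │ │↑ ← ← ↰│↓ ↰│↓│B ↰│
│ ├───┐ ╵ ├─────┐ ╵ ╷ │ └─╴ │
│↓│↱ ↓│   │↱ → ↓│↑ ↲│↑│↳ → ↑│
│ │ ╷ └─┐ │ ┌─┐ └───┤ └─────┤
│↓│↑│↳ ↓│ │↑│ │↳ → ↓│↑ ← ← ↰│
│ ╵ └─┐ └─┘ ╵ └───┐ └─────╴ │
│↳ ↑  │↳ → ↑      │↳ → → → ↑│
└─────┴───────────┴─────────┘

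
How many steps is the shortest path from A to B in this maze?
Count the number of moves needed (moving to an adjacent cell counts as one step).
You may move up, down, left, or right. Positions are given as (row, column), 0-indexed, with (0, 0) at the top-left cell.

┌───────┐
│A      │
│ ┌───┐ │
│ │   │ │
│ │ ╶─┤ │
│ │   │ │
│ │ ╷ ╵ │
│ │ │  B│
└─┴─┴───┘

Using BFS to find shortest path:
Start: (0, 0), End: (3, 3)
Path found:
(0,0) → (0,1) → (0,2) → (0,3) → (1,3) → (2,3) → (3,3)
Number of steps: 6

Solution:

┌───────┐
│A → → ↓│
│ ┌───┐ │
│ │   │↓│
│ │ ╶─┤ │
│ │   │↓│
│ │ ╷ ╵ │
│ │ │  B│
└─┴─┴───┘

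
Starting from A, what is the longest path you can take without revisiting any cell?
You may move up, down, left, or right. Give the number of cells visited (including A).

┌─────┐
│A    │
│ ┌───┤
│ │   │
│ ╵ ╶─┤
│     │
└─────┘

Finding longest simple path using DFS:
Start: (0, 0)
Longest path visits 6 cells
Path: A → down → down → right → up → right

Solution:

┌─────┐
│A    │
│ ┌───┤
│↓│↱ B│
│ ╵ ╶─┤
│↳ ↑  │
└─────┘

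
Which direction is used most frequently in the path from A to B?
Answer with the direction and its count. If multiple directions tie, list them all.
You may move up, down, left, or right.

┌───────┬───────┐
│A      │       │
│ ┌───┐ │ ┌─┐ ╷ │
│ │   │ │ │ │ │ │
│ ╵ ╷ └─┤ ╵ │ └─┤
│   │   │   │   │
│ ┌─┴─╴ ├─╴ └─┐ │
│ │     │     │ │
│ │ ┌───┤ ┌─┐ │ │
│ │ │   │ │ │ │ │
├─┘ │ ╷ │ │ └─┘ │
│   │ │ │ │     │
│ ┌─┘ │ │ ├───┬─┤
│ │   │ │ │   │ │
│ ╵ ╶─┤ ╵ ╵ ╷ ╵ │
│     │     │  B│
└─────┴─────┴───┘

Directions: down, down, right, up, right, down, right, down, left, left, down, down, left, down, down, right, up, right, up, up, right, down, down, down, right, right, up, right, down, right
Counts: {'down': 12, 'right': 10, 'up': 5, 'left': 3}
Most common: down (12 times)

Solution:

┌───────┬───────┐
│A      │       │
│ ┌───┐ │ ┌─┐ ╷ │
│↓│↱ ↓│ │ │ │ │ │
│ ╵ ╷ └─┤ ╵ │ └─┤
│↳ ↑│↳ ↓│   │   │
│ ┌─┴─╴ ├─╴ └─┐ │
│ │↓ ← ↲│     │ │
│ │ ┌───┤ ┌─┐ │ │
│ │↓│↱ ↓│ │ │ │ │
├─┘ │ ╷ │ │ └─┘ │
│↓ ↲│↑│↓│ │     │
│ ┌─┘ │ │ ├───┬─┤
│↓│↱ ↑│↓│ │↱ ↓│ │
│ ╵ ╶─┤ ╵ ╵ ╷ ╵ │
│↳ ↑  │↳ → ↑│↳ B│
└─────┴─────┴───┘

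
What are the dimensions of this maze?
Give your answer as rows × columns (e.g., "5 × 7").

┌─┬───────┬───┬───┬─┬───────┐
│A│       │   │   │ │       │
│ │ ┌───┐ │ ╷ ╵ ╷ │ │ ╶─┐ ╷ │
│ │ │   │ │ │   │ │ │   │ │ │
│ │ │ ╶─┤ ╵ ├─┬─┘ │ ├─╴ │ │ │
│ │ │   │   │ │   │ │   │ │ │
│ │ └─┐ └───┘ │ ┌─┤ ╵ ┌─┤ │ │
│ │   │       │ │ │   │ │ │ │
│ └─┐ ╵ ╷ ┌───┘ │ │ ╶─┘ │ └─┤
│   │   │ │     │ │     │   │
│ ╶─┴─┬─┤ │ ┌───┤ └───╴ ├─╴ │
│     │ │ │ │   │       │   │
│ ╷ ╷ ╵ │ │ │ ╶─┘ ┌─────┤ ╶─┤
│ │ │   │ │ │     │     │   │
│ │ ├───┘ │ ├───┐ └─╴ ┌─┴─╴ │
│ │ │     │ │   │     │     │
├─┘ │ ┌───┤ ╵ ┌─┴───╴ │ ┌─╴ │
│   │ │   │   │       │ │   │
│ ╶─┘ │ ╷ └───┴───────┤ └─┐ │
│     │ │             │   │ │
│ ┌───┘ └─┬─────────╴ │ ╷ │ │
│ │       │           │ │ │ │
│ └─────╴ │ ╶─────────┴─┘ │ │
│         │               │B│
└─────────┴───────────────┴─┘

Counting the maze dimensions:
Rows (vertical): 12
Columns (horizontal): 14
Dimensions: 12 × 14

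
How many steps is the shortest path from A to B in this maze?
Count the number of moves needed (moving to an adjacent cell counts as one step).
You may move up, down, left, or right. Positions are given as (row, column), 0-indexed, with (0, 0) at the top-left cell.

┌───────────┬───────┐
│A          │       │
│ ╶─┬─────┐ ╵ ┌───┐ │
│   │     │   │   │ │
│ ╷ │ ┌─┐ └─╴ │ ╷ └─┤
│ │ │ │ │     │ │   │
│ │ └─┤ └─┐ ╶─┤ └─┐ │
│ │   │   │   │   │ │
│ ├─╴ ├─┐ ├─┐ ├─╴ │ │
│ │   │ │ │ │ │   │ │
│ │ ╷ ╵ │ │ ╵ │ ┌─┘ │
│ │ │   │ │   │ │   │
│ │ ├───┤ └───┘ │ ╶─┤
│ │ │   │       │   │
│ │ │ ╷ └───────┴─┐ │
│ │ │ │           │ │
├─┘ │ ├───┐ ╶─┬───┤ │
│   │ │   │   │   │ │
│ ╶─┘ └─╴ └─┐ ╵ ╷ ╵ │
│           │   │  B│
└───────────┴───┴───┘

Using BFS to find shortest path:
Start: (0, 0), End: (9, 9)
Path found:
(0,0) → (1,0) → (1,1) → (2,1) → (3,1) → (3,2) → (4,2) → (4,1) → (5,1) → (6,1) → (7,1) → (8,1) → (8,0) → (9,0) → (9,1) → (9,2) → (8,2) → (7,2) → (6,2) → (6,3) → (7,3) → (7,4) → (7,5) → (8,5) → (8,6) → (9,6) → (9,7) → (8,7) → (8,8) → (9,8) → (9,9)
Number of steps: 30

Solution:

┌───────────┬───────┐
│A          │       │
│ ╶─┬─────┐ ╵ ┌───┐ │
│↳ ↓│     │   │   │ │
│ ╷ │ ┌─┐ └─╴ │ ╷ └─┤
│ │↓│ │ │     │ │   │
│ │ └─┤ └─┐ ╶─┤ └─┐ │
│ │↳ ↓│   │   │   │ │
│ ├─╴ ├─┐ ├─┐ ├─╴ │ │
│ │↓ ↲│ │ │ │ │   │ │
│ │ ╷ ╵ │ │ ╵ │ ┌─┘ │
│ │↓│   │ │   │ │   │
│ │ ├───┤ └───┘ │ ╶─┤
│ │↓│↱ ↓│       │   │
│ │ │ ╷ └───────┴─┐ │
│ │↓│↑│↳ → ↓      │ │
├─┘ │ ├───┐ ╶─┬───┤ │
│↓ ↲│↑│   │↳ ↓│↱ ↓│ │
│ ╶─┘ └─╴ └─┐ ╵ ╷ ╵ │
│↳ → ↑      │↳ ↑│↳ B│
└───────────┴───┴───┘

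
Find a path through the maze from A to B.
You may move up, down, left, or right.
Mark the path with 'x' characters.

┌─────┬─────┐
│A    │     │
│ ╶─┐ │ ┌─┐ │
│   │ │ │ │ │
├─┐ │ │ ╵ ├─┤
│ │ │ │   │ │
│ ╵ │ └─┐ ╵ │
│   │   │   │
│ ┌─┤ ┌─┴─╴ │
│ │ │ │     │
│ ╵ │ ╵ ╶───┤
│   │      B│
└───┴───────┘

Finding the shortest path through the maze:
Path length: 10 steps
Directions: right → right → down → down → down → down → down → right → right → right

Solution:

┌─────┬─────┐
│A x x│     │
│ ╶─┐ │ ┌─┐ │
│   │x│ │ │ │
├─┐ │ │ ╵ ├─┤
│ │ │x│   │ │
│ ╵ │ └─┐ ╵ │
│   │x  │   │
│ ┌─┤ ┌─┴─╴ │
│ │ │x│     │
│ ╵ │ ╵ ╶───┤
│   │x x x B│
└───┴───────┘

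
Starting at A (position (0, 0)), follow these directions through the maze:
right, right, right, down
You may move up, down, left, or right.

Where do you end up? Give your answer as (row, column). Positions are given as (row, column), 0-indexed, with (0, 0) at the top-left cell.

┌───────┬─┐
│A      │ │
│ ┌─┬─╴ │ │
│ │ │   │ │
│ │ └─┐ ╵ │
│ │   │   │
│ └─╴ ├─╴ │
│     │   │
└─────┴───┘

Following directions step by step:
Start: (0, 0)
  right: (0, 0) → (0, 1)
  right: (0, 1) → (0, 2)
  right: (0, 2) → (0, 3)
  down: (0, 3) → (1, 3)
Final position: (1, 3)

Path taken:

┌───────┬─┐
│A → → ↓│ │
│ ┌─┬─╴ │ │
│ │ │  B│ │
│ │ └─┐ ╵ │
│ │   │   │
│ └─╴ ├─╴ │
│     │   │
└─────┴───┘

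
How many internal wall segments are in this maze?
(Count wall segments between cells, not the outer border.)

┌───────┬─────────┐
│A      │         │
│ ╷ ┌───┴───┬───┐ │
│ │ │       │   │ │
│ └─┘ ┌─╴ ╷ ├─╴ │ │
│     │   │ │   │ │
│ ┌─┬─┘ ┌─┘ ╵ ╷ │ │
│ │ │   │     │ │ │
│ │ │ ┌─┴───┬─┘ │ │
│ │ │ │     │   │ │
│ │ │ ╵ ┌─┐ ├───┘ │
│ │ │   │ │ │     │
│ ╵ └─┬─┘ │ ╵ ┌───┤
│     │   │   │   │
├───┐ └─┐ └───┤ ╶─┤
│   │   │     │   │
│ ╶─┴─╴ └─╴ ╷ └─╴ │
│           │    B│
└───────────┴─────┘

Counting internal wall segments:
Total internal walls: 64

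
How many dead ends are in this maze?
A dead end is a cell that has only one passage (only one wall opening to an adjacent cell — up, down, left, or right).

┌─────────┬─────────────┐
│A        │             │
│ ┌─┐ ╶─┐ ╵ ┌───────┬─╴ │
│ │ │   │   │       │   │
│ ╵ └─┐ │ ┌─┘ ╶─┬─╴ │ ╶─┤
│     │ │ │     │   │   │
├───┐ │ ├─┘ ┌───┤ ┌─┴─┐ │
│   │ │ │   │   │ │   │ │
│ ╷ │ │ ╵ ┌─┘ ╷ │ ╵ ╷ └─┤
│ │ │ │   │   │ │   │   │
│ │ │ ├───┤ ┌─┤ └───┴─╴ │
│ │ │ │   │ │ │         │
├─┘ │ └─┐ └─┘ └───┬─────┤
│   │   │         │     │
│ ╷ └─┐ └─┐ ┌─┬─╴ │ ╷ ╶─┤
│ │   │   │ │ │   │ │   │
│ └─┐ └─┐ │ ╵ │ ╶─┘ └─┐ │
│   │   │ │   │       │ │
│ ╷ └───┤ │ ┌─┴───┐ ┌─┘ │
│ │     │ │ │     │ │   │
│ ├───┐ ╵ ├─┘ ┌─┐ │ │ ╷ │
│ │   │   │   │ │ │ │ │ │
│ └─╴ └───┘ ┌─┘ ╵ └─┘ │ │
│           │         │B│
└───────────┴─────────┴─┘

Checking each cell for number of passages:

Dead ends found at positions:
  (1, 1)
  (2, 4)
  (2, 7)
  (3, 11)
  (5, 0)
  (5, 3)
  (5, 5)
  (5, 6)
  (6, 11)
  (7, 6)
  (8, 3)
  (8, 10)
  (9, 5)
  (10, 1)
  (10, 7)
  (10, 9)
  (11, 6)
  (11, 11)
Total dead ends: 18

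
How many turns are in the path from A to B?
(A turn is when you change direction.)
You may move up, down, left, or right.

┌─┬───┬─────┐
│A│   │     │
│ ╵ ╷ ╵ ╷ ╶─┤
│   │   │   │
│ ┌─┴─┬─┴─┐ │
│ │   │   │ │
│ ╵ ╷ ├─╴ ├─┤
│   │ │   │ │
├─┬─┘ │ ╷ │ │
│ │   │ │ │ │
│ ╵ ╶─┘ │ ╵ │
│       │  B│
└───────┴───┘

Directions: down, down, down, right, up, right, down, down, left, down, right, right, up, up, right, down, down, right
Number of turns: 11

Solution:

┌─┬───┬─────┐
│A│   │     │
│ ╵ ╷ ╵ ╷ ╶─┤
│↓  │   │   │
│ ┌─┴─┬─┴─┐ │
│↓│↱ ↓│   │ │
│ ╵ ╷ ├─╴ ├─┤
│↳ ↑│↓│↱ ↓│ │
├─┬─┘ │ ╷ │ │
│ │↓ ↲│↑│↓│ │
│ ╵ ╶─┘ │ ╵ │
│  ↳ → ↑│↳ B│
└───────┴───┘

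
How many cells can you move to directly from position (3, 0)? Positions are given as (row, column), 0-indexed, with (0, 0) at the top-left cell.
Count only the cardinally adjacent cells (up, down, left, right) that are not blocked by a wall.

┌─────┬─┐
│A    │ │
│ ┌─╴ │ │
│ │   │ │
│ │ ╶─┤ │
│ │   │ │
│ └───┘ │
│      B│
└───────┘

Checking passable neighbors of (3, 0):
Neighbors: (2, 0), (3, 1)
Count: 2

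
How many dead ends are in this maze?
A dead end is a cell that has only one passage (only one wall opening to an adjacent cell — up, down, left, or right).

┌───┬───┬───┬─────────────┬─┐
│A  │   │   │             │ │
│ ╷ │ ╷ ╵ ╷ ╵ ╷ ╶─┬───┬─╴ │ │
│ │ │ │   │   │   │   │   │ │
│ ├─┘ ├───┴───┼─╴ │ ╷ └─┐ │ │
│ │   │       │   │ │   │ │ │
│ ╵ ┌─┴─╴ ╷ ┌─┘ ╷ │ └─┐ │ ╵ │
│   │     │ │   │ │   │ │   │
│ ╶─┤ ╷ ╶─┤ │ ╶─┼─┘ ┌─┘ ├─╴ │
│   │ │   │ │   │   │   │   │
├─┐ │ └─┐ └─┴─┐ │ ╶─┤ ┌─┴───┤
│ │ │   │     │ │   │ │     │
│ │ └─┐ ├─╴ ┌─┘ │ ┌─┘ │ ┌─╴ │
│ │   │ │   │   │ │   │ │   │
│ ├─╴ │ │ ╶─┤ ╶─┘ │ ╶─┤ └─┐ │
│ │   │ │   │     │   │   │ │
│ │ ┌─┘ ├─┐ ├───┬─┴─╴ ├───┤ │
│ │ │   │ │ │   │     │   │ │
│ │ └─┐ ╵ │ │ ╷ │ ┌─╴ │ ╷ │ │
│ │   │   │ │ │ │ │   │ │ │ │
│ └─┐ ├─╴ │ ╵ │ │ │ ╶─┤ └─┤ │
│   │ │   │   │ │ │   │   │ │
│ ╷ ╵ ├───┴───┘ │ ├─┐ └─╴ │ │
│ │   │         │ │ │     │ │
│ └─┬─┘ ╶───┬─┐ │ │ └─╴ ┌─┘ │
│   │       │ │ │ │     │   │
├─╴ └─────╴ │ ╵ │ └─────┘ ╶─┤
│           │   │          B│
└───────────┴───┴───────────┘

Checking each cell for number of passages:

Dead ends found at positions:
  (0, 13)
  (1, 1)
  (1, 11)
  (2, 3)
  (2, 6)
  (3, 8)
  (3, 10)
  (4, 5)
  (4, 12)
  (5, 0)
  (5, 6)
  (5, 9)
  (6, 12)
  (7, 12)
  (8, 2)
  (8, 4)
  (9, 12)
  (10, 3)
  (11, 9)
  (12, 2)
  (12, 6)
  (13, 0)
  (13, 13)
Total dead ends: 23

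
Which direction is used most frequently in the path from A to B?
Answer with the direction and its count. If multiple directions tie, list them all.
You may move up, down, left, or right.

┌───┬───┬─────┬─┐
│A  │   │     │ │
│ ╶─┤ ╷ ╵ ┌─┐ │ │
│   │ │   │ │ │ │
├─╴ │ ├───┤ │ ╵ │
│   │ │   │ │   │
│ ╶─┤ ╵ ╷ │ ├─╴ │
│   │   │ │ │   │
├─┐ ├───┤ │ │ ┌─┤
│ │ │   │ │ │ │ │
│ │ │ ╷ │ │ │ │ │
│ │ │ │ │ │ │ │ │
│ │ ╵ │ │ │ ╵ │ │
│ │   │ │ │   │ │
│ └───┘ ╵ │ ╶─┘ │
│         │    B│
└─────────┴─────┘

Directions: down, right, down, left, down, right, down, down, down, right, up, up, right, down, down, down, right, up, up, up, up, up, left, down, left, up, up, up, right, down, right, up, right, right, down, down, right, down, left, down, down, down, left, down, right, right
Counts: {'down': 18, 'right': 12, 'left': 5, 'up': 11}
Most common: down (18 times)

Solution:

┌───┬───┬─────┬─┐
│A  │↱ ↓│↱ → ↓│ │
│ ╶─┤ ╷ ╵ ┌─┐ │ │
│↳ ↓│↑│↳ ↑│ │↓│ │
├─╴ │ ├───┤ │ ╵ │
│↓ ↲│↑│↓ ↰│ │↳ ↓│
│ ╶─┤ ╵ ╷ │ ├─╴ │
│↳ ↓│↑ ↲│↑│ │↓ ↲│
├─┐ ├───┤ │ │ ┌─┤
│ │↓│↱ ↓│↑│ │↓│ │
│ │ │ ╷ │ │ │ │ │
│ │↓│↑│↓│↑│ │↓│ │
│ │ ╵ │ │ │ ╵ │ │
│ │↳ ↑│↓│↑│↓ ↲│ │
│ └───┘ ╵ │ ╶─┘ │
│      ↳ ↑│↳ → B│
└─────────┴─────┘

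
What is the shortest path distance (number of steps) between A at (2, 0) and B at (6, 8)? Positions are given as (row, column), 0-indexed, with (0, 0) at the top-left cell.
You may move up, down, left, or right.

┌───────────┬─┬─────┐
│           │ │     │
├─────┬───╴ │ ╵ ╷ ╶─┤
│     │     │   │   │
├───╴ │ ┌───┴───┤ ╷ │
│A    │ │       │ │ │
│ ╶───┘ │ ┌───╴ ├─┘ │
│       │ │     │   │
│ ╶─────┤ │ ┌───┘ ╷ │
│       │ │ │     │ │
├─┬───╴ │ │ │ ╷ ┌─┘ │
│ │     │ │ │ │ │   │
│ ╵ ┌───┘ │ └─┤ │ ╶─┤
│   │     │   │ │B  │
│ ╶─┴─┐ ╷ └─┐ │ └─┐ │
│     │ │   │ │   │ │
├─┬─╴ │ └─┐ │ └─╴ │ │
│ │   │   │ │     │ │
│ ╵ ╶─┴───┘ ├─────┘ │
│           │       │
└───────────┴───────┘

Finding path from (2, 0) to (6, 8):
Path: (2,0) → (3,0) → (4,0) → (4,1) → (4,2) → (4,3) → (5,3) → (5,2) → (5,1) → (6,1) → (6,0) → (7,0) → (7,1) → (7,2) → (8,2) → (8,1) → (9,1) → (9,2) → (9,3) → (9,4) → (9,5) → (8,5) → (7,5) → (7,4) → (6,4) → (5,4) → (4,4) → (3,4) → (2,4) → (2,5) → (2,6) → (2,7) → (3,7) → (3,6) → (3,5) → (4,5) → (5,5) → (6,5) → (6,6) → (7,6) → (8,6) → (8,7) → (8,8) → (7,8) → (7,7) → (6,7) → (5,7) → (4,7) → (4,8) → (3,8) → (3,9) → (4,9) → (5,9) → (5,8) → (6,8)
Distance: 54 steps

Solution:

┌───────────┬─┬─────┐
│           │ │     │
├─────┬───╴ │ ╵ ╷ ╶─┤
│     │     │   │   │
├───╴ │ ┌───┴───┤ ╷ │
│A    │ │↱ → → ↓│ │ │
│ ╶───┘ │ ┌───╴ ├─┘ │
│↓      │↑│↓ ← ↲│↱ ↓│
│ ╶─────┤ │ ┌───┘ ╷ │
│↳ → → ↓│↑│↓│  ↱ ↑│↓│
├─┬───╴ │ │ │ ╷ ┌─┘ │
│ │↓ ← ↲│↑│↓│ │↑│↓ ↲│
│ ╵ ┌───┘ │ └─┤ │ ╶─┤
│↓ ↲│    ↑│↳ ↓│↑│B  │
│ ╶─┴─┐ ╷ └─┐ │ └─┐ │
│↳ → ↓│ │↑ ↰│↓│↑ ↰│ │
├─┬─╴ │ └─┐ │ └─╴ │ │
│ │↓ ↲│   │↑│↳ → ↑│ │
│ ╵ ╶─┴───┘ ├─────┘ │
│  ↳ → → → ↑│       │
└───────────┴───────┘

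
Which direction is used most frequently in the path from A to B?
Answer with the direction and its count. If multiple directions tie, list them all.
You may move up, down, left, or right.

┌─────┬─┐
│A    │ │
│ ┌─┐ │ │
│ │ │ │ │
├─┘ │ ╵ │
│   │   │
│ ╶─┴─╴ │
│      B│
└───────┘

Directions: right, right, down, down, right, down
Counts: {'right': 3, 'down': 3}
Most common: down and right (tied at 3 times each)

Solution:

┌─────┬─┐
│A → ↓│ │
│ ┌─┐ │ │
│ │ │↓│ │
├─┘ │ ╵ │
│   │↳ ↓│
│ ╶─┴─╴ │
│      B│
└───────┘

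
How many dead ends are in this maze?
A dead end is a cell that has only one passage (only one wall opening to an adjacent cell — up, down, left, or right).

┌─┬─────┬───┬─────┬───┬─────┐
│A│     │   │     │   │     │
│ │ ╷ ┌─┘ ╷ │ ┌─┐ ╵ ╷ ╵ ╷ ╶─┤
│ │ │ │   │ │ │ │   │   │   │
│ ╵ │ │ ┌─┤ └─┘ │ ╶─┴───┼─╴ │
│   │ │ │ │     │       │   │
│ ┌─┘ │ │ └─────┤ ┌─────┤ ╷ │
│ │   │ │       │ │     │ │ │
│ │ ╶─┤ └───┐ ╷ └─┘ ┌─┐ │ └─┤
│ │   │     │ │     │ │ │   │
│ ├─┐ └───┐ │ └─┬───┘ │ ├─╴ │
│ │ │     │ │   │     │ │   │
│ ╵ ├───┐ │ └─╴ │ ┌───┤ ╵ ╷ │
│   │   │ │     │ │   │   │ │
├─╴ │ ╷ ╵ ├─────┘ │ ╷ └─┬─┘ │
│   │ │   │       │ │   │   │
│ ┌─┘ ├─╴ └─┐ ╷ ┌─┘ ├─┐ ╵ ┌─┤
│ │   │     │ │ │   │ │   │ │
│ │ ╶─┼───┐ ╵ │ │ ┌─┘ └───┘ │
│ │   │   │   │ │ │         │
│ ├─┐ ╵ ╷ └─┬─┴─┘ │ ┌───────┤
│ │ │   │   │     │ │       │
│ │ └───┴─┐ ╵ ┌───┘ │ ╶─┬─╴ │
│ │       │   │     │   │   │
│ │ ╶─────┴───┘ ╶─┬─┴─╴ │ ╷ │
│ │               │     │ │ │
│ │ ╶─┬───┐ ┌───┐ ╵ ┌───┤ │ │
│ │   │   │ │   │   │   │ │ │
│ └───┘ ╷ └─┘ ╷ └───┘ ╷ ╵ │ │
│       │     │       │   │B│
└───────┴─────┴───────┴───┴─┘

Checking each cell for number of passages:

Dead ends found at positions:
  (0, 0)
  (0, 3)
  (0, 13)
  (1, 6)
  (1, 7)
  (2, 4)
  (2, 11)
  (3, 8)
  (3, 13)
  (4, 10)
  (5, 1)
  (7, 5)
  (8, 3)
  (8, 10)
  (8, 13)
  (9, 7)
  (10, 1)
  (11, 4)
  (13, 2)
  (13, 5)
  (14, 13)
Total dead ends: 21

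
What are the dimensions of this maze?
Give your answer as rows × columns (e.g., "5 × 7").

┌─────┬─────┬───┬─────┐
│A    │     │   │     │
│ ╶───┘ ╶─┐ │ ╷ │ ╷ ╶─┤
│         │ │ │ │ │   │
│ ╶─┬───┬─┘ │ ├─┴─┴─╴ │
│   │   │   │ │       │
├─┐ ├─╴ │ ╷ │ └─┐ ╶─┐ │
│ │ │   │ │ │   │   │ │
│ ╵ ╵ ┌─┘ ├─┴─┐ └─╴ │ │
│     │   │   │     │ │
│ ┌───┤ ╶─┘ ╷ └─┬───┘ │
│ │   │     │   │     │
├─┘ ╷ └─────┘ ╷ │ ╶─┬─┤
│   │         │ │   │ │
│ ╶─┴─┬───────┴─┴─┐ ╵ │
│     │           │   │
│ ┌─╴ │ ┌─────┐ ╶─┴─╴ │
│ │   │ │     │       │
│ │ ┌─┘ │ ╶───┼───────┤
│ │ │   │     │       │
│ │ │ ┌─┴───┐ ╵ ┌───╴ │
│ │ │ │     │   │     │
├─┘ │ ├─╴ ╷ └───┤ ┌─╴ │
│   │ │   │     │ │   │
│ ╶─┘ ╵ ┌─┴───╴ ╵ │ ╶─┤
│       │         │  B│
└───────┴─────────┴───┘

Counting the maze dimensions:
Rows (vertical): 13
Columns (horizontal): 11
Dimensions: 13 × 11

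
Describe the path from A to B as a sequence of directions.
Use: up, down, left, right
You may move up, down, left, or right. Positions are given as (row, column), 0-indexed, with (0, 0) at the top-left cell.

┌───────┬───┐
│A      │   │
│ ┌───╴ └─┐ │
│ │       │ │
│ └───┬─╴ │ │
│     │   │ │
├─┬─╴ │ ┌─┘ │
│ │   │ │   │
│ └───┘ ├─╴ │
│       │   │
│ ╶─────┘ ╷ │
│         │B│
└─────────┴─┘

Finding the path and converting it to directions:
Path through cells: (0,0) → (0,1) → (0,2) → (0,3) → (1,3) → (1,4) → (2,4) → (2,3) → (3,3) → (4,3) → (4,2) → (4,1) → (4,0) → (5,0) → (5,1) → (5,2) → (5,3) → (5,4) → (4,4) → (4,5) → (5,5)
Directions: right, right, right, down, right, down, left, down, down, left, left, left, down, right, right, right, right, up, right, down

Solution:

┌───────┬───┐
│A → → ↓│   │
│ ┌───╴ └─┐ │
│ │    ↳ ↓│ │
│ └───┬─╴ │ │
│     │↓ ↲│ │
├─┬─╴ │ ┌─┘ │
│ │   │↓│   │
│ └───┘ ├─╴ │
│↓ ← ← ↲│↱ ↓│
│ ╶─────┘ ╷ │
│↳ → → → ↑│B│
└─────────┴─┘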